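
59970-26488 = 33482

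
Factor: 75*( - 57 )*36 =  - 2^2*3^4*5^2*19^1 = - 153900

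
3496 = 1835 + 1661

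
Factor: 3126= 2^1 * 3^1* 521^1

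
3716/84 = 929/21= 44.24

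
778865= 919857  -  140992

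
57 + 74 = 131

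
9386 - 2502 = 6884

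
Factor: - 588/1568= - 2^( - 3) * 3^1 = -3/8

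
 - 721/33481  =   - 1 + 4680/4783 = - 0.02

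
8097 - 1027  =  7070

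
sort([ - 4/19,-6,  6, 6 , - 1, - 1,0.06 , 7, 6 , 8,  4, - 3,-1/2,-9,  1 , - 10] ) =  [ - 10, - 9, -6, - 3,- 1 , - 1,-1/2, - 4/19, 0.06 , 1,4,  6, 6,6,7, 8]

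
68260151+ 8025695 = 76285846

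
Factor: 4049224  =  2^3*43^1*79^1*149^1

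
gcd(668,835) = 167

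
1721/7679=1721/7679 = 0.22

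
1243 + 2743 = 3986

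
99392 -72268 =27124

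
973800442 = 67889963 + 905910479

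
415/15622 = 415/15622= 0.03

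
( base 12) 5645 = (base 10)9557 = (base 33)8PK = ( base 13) 4472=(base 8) 22525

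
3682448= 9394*392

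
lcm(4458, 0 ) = 0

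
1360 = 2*680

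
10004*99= 990396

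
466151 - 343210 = 122941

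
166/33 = 5  +  1/33 = 5.03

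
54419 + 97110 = 151529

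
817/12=68  +  1/12= 68.08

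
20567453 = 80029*257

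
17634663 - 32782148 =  - 15147485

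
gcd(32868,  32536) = 332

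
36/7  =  36/7= 5.14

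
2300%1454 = 846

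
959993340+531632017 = 1491625357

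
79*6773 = 535067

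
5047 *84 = 423948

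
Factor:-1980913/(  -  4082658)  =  2^(  -  1 ) * 3^(-1)*11^1*101^1*1783^1*680443^( -1)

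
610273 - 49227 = 561046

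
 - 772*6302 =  - 4865144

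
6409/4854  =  6409/4854=1.32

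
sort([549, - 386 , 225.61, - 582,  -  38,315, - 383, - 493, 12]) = [ -582, - 493, - 386, - 383,-38,12, 225.61, 315,549 ]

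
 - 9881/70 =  - 9881/70 = - 141.16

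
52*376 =19552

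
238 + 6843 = 7081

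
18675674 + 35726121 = 54401795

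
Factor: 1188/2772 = 3^1*7^( - 1 ) = 3/7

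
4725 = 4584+141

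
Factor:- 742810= -2^1*5^1*59^1  *  1259^1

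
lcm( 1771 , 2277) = 15939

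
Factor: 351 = 3^3*13^1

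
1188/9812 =27/223 = 0.12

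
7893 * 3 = 23679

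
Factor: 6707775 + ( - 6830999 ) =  - 123224 = - 2^3*73^1*211^1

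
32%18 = 14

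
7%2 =1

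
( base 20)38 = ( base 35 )1X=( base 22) 32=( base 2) 1000100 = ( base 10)68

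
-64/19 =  - 64/19 = - 3.37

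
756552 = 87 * 8696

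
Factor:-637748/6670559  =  -2^2*7^( - 1) *159437^1*952937^(-1)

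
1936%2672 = 1936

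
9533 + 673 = 10206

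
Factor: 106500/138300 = 5^1*71^1*461^( - 1) = 355/461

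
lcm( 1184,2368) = 2368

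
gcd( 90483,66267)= 3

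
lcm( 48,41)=1968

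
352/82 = 176/41 = 4.29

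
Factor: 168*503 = 84504 = 2^3*3^1*7^1*503^1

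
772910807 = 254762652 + 518148155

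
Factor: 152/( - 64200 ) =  - 3^(  -  1 )*5^( - 2)*19^1*107^( - 1 ) = - 19/8025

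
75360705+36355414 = 111716119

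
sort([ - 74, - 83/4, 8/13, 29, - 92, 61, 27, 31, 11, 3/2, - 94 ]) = [ - 94, -92, - 74, - 83/4, 8/13, 3/2,11, 27, 29, 31 , 61] 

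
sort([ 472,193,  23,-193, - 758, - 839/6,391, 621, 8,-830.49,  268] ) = [-830.49, - 758,  -  193,  -  839/6,8,23,193,268,  391,  472,621]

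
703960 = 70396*10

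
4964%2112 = 740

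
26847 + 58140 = 84987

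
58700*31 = 1819700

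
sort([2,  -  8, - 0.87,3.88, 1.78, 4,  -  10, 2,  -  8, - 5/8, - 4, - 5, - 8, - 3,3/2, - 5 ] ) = [-10, - 8, - 8,-8,- 5,  -  5, - 4, - 3,  -  0.87,  -  5/8 , 3/2, 1.78, 2,2, 3.88,4 ] 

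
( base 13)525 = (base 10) 876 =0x36C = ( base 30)T6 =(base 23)1F2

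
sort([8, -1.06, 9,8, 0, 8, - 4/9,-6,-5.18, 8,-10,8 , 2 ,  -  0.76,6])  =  [-10, -6, -5.18,  -  1.06,  -  0.76, - 4/9,0, 2, 6,8,8,8 , 8, 8, 9 ] 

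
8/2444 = 2/611 = 0.00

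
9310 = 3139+6171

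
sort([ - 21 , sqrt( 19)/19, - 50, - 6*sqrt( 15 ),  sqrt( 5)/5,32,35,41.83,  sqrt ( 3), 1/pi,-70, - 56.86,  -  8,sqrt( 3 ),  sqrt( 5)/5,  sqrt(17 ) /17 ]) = [- 70,-56.86,-50, - 6 * sqrt( 15), - 21,- 8 , sqrt( 19 ) /19,sqrt( 17)/17 , 1/pi , sqrt (5 )/5,  sqrt( 5)/5, sqrt( 3) , sqrt( 3) , 32, 35,  41.83]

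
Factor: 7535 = 5^1*11^1*137^1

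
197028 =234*842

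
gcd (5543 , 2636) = 1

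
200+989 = 1189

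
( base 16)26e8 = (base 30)B20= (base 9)14586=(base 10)9960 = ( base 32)9N8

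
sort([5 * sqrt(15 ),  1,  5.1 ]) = [ 1, 5.1,5*sqrt( 15 )]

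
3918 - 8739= - 4821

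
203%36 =23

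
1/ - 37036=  - 1+37035/37036 = - 0.00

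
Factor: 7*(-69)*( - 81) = 39123 = 3^5*7^1*23^1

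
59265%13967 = 3397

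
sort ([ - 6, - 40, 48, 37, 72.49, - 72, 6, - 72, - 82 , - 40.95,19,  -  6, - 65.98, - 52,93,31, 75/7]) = [ - 82, - 72, - 72, - 65.98, - 52, - 40.95, - 40,  -  6  ,  -  6,6, 75/7, 19,31, 37,48, 72.49, 93] 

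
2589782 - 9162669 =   -  6572887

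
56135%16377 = 7004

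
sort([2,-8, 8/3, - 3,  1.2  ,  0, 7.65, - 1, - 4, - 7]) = [ - 8, -7, - 4 , - 3, - 1, 0,1.2, 2, 8/3,7.65] 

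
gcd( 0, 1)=1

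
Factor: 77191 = 77191^1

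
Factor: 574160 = 2^4* 5^1*7177^1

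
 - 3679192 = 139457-3818649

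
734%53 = 45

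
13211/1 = 13211 =13211.00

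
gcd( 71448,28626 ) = 78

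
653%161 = 9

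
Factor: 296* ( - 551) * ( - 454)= 74045584 =2^4 * 19^1*29^1 *37^1*227^1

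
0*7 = 0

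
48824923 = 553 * 88291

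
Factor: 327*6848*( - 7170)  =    -  2^7*3^2 * 5^1*107^1*109^1*239^1 = - 16055752320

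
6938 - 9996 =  - 3058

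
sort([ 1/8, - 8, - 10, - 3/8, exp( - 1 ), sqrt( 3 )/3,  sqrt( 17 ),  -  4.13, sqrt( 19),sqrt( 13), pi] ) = [ - 10, - 8, -4.13, - 3/8,  1/8, exp (-1),sqrt( 3)/3,  pi, sqrt( 13), sqrt(17), sqrt (19 )] 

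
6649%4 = 1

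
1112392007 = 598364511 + 514027496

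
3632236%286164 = 198268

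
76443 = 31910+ 44533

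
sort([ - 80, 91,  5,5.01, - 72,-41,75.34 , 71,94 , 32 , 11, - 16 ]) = [-80, - 72, - 41, - 16, 5 , 5.01,11, 32, 71, 75.34,  91,94]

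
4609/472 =9+361/472 = 9.76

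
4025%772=165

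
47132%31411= 15721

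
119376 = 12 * 9948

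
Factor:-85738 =-2^1*163^1* 263^1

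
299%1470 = 299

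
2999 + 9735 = 12734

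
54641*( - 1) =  - 54641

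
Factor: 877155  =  3^1*5^1*58477^1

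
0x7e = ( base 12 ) a6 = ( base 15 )86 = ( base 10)126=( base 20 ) 66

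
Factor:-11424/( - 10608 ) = 14/13 =2^1*7^1*13^(-1) 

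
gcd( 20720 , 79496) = 8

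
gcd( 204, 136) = 68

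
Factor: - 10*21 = - 210 = -2^1 * 3^1*5^1 * 7^1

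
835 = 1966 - 1131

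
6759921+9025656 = 15785577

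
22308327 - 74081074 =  - 51772747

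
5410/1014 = 2705/507 = 5.34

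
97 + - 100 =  - 3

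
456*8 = 3648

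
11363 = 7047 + 4316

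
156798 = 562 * 279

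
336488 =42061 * 8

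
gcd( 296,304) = 8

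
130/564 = 65/282  =  0.23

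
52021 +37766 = 89787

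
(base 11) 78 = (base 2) 1010101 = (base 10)85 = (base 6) 221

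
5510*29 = 159790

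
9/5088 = 3/1696 = 0.00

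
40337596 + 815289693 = 855627289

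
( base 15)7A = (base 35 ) 3A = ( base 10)115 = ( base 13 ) 8b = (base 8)163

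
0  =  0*20045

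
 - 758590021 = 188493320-947083341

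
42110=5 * 8422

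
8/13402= 4/6701 = 0.00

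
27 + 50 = 77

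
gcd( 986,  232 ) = 58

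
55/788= 55/788 = 0.07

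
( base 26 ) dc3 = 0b10001110001111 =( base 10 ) 9103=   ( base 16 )238F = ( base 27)cd4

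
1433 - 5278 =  - 3845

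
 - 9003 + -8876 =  - 17879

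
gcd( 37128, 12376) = 12376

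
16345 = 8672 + 7673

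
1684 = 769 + 915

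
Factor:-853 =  - 853^1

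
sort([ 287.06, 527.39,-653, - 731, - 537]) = [-731, - 653, - 537, 287.06, 527.39 ]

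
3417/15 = 1139/5 = 227.80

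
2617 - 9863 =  - 7246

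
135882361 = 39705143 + 96177218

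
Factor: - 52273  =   - 13^1*4021^1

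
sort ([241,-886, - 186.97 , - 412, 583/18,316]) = [-886, - 412 ,  -  186.97,583/18, 241, 316] 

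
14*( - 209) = -2926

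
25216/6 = 12608/3 = 4202.67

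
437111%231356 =205755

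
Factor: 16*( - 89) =-2^4*89^1=-  1424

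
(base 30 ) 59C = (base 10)4782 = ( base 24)876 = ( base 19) d4d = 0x12ae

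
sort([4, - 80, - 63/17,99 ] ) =[ - 80,-63/17, 4,99]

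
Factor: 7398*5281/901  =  2^1*3^3*17^ (- 1)*53^ ( - 1) * 137^1*5281^1 = 39068838/901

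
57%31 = 26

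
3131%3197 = 3131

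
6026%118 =8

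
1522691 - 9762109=-8239418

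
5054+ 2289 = 7343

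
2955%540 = 255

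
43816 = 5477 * 8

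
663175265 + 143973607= 807148872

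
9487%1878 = 97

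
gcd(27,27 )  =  27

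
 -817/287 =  - 817/287 = - 2.85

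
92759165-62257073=30502092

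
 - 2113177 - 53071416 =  - 55184593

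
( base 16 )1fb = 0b111111011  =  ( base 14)283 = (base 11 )421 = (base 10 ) 507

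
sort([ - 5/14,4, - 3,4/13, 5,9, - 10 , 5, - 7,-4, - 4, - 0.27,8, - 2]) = [ - 10, - 7,-4, - 4, - 3, - 2, - 5/14, - 0.27, 4/13,4, 5,5,8 , 9] 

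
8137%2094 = 1855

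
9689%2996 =701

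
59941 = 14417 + 45524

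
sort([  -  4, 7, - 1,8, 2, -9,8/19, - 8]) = [ - 9 , - 8, - 4, - 1, 8/19, 2,7 , 8]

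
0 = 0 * 925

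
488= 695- 207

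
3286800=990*3320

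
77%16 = 13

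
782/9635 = 782/9635 = 0.08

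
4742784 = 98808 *48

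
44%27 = 17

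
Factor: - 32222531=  - 11^1* 17^1 * 172313^1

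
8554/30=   4277/15 = 285.13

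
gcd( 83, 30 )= 1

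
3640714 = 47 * 77462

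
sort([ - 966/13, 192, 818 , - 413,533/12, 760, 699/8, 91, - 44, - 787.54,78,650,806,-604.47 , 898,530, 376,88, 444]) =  [ - 787.54, - 604.47, - 413, - 966/13, - 44,533/12,  78,699/8,88, 91,192,376 , 444, 530,650,  760,806,818,898]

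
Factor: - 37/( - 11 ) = 11^( - 1) * 37^1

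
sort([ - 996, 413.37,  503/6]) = [ - 996, 503/6, 413.37]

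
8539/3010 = 2 + 2519/3010 = 2.84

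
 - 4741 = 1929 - 6670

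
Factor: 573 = 3^1  *191^1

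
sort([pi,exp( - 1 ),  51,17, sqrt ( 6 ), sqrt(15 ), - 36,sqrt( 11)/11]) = [ - 36,sqrt( 11) /11, exp(  -  1),sqrt(6),pi , sqrt( 15),17,51 ] 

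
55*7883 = 433565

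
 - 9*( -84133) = 757197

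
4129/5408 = 4129/5408 =0.76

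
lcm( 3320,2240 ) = 185920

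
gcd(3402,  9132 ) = 6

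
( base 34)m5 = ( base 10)753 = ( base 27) 10O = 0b1011110001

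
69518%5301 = 605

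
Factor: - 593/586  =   - 2^( - 1)*293^( - 1)* 593^1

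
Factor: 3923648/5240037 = 2^6*3^( - 1) * 11^( - 1) * 97^( - 1) * 101^1 * 607^1*1637^( - 1 )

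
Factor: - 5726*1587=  - 9087162 = -2^1*3^1*7^1*23^2*409^1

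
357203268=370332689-13129421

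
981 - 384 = 597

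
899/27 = 899/27  =  33.30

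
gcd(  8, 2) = 2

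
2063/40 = 2063/40 = 51.58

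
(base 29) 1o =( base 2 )110101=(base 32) 1l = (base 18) 2H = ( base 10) 53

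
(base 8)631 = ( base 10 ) 409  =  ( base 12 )2A1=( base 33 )cd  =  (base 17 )171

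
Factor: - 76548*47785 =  - 2^2*3^1*5^1*19^1*503^1*6379^1= - 3657846180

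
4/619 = 4/619 = 0.01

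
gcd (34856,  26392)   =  8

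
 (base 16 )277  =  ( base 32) jn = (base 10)631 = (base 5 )10011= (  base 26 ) O7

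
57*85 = 4845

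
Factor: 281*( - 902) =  - 2^1*11^1*41^1*281^1 = - 253462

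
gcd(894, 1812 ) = 6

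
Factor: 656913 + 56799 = 713712= 2^4 * 3^1 * 14869^1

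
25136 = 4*6284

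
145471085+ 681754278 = 827225363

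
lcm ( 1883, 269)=1883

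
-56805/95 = -11361/19 =- 597.95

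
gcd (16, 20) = 4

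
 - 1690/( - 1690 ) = 1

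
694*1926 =1336644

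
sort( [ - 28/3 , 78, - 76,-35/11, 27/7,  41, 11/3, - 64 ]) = [-76 , - 64, - 28/3, - 35/11, 11/3,27/7,  41,78] 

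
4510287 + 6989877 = 11500164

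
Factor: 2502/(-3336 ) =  - 3/4 = - 2^( - 2)*3^1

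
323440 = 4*80860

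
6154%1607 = 1333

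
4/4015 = 4/4015 = 0.00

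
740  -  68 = 672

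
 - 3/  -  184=3/184 = 0.02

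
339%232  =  107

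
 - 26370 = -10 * 2637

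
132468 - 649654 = -517186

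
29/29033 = 29/29033 = 0.00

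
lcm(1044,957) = 11484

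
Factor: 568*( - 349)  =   - 198232 =-  2^3*71^1*349^1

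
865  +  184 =1049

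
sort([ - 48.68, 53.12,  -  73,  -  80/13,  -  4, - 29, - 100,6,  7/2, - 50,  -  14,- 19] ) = [ - 100,-73, - 50,  -  48.68,- 29,- 19, - 14, - 80/13 , - 4, 7/2, 6,53.12]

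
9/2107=9/2107 = 0.00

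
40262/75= 40262/75=536.83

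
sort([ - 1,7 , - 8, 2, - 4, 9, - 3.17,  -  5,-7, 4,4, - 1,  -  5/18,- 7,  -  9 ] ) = [-9, - 8, - 7, - 7, - 5, - 4,-3.17,-1, - 1 , - 5/18, 2,4 , 4,7,9]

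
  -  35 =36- 71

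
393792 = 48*8204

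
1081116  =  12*90093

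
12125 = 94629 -82504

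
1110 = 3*370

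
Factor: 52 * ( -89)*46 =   -  212888 =- 2^3*13^1 *23^1*89^1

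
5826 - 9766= - 3940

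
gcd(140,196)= 28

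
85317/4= 85317/4 = 21329.25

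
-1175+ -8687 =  - 9862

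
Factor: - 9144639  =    -  3^2*7^1*23^1 * 6311^1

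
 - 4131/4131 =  - 1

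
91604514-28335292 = 63269222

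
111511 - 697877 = - 586366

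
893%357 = 179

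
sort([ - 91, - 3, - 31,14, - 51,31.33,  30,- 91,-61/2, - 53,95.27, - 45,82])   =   [ - 91, - 91, -53, - 51, - 45, - 31, -61/2,-3,14 , 30, 31.33,82,  95.27] 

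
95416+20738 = 116154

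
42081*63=2651103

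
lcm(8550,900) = 17100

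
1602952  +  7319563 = 8922515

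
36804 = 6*6134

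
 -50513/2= - 25257 + 1/2 = - 25256.50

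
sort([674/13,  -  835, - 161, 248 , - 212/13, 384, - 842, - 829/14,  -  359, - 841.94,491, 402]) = [ - 842,-841.94,-835, - 359,-161, - 829/14, - 212/13,674/13,248,384  ,  402,491] 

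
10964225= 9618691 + 1345534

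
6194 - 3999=2195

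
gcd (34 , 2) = 2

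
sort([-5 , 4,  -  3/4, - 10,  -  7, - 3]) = [ -10 , - 7, -5,- 3,-3/4,4] 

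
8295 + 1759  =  10054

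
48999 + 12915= 61914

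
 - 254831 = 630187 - 885018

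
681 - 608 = 73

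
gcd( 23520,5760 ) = 480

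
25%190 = 25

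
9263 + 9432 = 18695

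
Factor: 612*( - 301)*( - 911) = 167817132 = 2^2*3^2* 7^1*17^1*43^1*911^1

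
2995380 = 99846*30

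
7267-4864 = 2403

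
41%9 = 5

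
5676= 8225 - 2549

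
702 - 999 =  - 297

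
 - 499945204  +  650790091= 150844887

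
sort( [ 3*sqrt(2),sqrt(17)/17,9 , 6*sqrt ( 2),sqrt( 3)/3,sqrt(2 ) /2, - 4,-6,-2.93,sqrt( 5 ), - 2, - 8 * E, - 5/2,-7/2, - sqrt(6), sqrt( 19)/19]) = [-8*E, - 6, - 4, - 7/2, - 2.93, - 5/2, - sqrt(6), - 2,sqrt(19 ) /19 , sqrt( 17)/17,sqrt( 3)/3,sqrt(2)/2,sqrt ( 5 ), 3* sqrt ( 2),6*sqrt(2 ) , 9]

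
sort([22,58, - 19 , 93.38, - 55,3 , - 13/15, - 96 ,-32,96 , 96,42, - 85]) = [ - 96, - 85, - 55, - 32, - 19, - 13/15, 3 , 22, 42, 58,93.38, 96, 96 ]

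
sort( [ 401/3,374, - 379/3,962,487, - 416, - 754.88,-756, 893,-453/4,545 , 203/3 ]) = [ - 756,-754.88,-416,-379/3 , - 453/4, 203/3,401/3, 374,487,545 , 893,962 ] 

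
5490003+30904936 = 36394939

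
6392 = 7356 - 964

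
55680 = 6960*8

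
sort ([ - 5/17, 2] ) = [-5/17, 2]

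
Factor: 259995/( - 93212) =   -  2^(- 2 ) *3^1 * 5^1*7^( - 1)*3329^(-1) * 17333^1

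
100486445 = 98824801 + 1661644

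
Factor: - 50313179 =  - 7^1*467^1*15391^1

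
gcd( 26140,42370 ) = 10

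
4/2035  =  4/2035  =  0.00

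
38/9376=19/4688 = 0.00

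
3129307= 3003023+126284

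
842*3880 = 3266960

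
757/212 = 3+121/212 =3.57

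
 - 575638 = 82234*( - 7)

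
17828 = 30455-12627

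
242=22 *11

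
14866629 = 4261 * 3489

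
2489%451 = 234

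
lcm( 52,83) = 4316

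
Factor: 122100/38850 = 2^1*7^( - 1 )*11^1 = 22/7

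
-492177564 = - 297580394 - 194597170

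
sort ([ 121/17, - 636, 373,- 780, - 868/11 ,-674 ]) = [-780, - 674,-636, - 868/11,  121/17,373]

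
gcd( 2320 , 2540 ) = 20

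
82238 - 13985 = 68253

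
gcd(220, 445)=5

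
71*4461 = 316731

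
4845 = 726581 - 721736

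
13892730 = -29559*(- 470)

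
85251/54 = 1578 + 13/18 = 1578.72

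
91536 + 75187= 166723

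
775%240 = 55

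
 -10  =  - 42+32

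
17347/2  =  8673 + 1/2  =  8673.50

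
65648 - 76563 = -10915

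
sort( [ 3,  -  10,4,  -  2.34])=[-10, -2.34,3, 4]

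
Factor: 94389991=94389991^1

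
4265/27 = 157+26/27=157.96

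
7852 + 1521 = 9373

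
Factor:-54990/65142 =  - 5^1*7^( - 1) * 11^( - 1)*13^1 = - 65/77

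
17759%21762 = 17759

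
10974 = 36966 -25992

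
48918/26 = 1881+6/13 =1881.46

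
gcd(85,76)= 1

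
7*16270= 113890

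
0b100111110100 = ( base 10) 2548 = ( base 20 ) 678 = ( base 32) 2FK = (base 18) 7FA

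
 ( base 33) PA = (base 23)1d7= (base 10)835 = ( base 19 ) 25i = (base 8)1503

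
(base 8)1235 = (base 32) KT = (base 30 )M9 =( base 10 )669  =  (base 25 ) 11J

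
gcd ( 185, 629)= 37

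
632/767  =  632/767 = 0.82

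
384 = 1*384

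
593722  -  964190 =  - 370468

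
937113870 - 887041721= 50072149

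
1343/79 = 17 = 17.00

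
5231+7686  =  12917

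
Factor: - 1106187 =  - 3^1*368729^1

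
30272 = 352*86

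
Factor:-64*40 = -2^9*5^1 = -2560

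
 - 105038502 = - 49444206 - 55594296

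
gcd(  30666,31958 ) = 38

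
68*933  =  63444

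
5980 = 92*65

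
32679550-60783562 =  - 28104012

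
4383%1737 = 909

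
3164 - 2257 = 907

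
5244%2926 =2318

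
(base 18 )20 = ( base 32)14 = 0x24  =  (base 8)44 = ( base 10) 36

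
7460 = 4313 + 3147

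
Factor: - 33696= - 2^5  *  3^4*13^1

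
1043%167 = 41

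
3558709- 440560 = 3118149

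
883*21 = 18543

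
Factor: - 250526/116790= - 3^( - 1)*5^( - 1) * 17^( - 1)*547^1 = - 547/255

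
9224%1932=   1496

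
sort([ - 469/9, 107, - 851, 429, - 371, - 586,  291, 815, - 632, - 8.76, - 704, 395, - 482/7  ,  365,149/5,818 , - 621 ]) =[ - 851, - 704 , - 632,-621, - 586, - 371  , - 482/7, - 469/9, - 8.76,149/5,107,291, 365, 395, 429,815, 818]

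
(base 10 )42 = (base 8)52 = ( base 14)30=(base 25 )1H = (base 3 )1120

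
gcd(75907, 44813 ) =1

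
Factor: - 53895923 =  -23^1*101^1  *  23201^1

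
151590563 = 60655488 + 90935075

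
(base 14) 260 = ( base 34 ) e0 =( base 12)338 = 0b111011100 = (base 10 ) 476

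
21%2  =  1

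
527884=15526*34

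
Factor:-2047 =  - 23^1*89^1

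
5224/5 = 5224/5 = 1044.80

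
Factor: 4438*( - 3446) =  - 15293348=- 2^2*7^1*317^1*1723^1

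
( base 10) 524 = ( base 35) EY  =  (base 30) he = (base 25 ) KO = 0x20c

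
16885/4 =4221 + 1/4 = 4221.25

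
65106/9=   7234 = 7234.00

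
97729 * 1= 97729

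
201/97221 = 67/32407 = 0.00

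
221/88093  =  221/88093 = 0.00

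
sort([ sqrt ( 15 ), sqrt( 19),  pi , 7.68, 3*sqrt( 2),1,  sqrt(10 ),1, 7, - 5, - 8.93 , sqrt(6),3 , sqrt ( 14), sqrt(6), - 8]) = [ - 8.93, - 8 , - 5, 1 , 1,sqrt ( 6),  sqrt( 6), 3, pi, sqrt ( 10) , sqrt( 14), sqrt(15),3*sqrt (2 ), sqrt ( 19),7,7.68]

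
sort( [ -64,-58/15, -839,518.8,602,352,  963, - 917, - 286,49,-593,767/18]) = [ - 917 , - 839,-593,- 286, - 64,-58/15,767/18 , 49,  352,518.8,602,963]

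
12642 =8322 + 4320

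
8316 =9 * 924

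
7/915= 7/915 = 0.01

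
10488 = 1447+9041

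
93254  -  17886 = 75368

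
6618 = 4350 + 2268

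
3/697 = 3/697 = 0.00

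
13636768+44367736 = 58004504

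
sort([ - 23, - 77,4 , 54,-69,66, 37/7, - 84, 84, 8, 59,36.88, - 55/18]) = [ - 84, - 77, - 69, - 23, - 55/18,  4, 37/7, 8, 36.88, 54, 59, 66, 84 ]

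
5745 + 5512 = 11257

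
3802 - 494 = 3308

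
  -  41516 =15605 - 57121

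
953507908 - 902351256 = 51156652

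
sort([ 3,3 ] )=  [3,3]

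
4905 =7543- 2638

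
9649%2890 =979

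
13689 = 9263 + 4426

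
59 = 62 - 3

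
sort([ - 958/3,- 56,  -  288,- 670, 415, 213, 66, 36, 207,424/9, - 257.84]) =[ - 670,  -  958/3,-288, -257.84,-56,  36, 424/9,66, 207, 213 , 415] 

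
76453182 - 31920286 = 44532896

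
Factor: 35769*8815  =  315303735 =3^1*5^1*41^1 * 43^1*11923^1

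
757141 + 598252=1355393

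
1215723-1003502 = 212221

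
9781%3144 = 349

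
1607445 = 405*3969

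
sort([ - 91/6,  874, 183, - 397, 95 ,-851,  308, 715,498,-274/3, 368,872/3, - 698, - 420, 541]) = [ - 851, - 698,-420, - 397, - 274/3, - 91/6, 95,183 , 872/3, 308,  368,498,541 , 715, 874]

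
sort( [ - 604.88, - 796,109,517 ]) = [ - 796,-604.88,  109,517 ]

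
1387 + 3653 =5040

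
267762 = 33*8114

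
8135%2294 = 1253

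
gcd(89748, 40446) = 54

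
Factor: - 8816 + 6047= - 2769=- 3^1*13^1*71^1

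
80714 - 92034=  - 11320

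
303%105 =93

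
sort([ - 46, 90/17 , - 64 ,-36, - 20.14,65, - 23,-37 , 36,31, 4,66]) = [ - 64,-46,-37,-36 , - 23, - 20.14 , 4,90/17 , 31,36,  65,66 ]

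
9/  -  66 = -1  +  19/22 = - 0.14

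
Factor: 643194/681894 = 3^1*277^1*881^(  -  1) = 831/881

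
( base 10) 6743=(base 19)ich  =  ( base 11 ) 5080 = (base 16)1a57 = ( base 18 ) 12eb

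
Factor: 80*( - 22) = -2^5*5^1*11^1 = -1760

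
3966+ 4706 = 8672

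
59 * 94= 5546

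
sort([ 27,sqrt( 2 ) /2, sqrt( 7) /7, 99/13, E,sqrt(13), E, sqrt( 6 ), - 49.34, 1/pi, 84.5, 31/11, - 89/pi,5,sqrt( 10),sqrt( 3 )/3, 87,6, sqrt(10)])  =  [- 49.34,-89/pi, 1/pi, sqrt( 7)/7,  sqrt(3 )/3, sqrt( 2)/2, sqrt( 6 ), E,E,31/11, sqrt (10 ),sqrt( 10 ), sqrt( 13 ), 5, 6, 99/13, 27,84.5, 87 ]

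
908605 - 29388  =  879217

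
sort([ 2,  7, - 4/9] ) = [ - 4/9,2,7]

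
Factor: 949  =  13^1*73^1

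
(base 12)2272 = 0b111011110110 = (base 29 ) 4G2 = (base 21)8e8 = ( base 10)3830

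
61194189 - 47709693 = 13484496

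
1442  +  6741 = 8183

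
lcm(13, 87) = 1131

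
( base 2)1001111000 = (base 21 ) 192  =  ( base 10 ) 632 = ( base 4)21320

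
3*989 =2967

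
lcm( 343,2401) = 2401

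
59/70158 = 59/70158 = 0.00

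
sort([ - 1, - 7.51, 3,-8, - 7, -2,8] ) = [- 8,-7.51, - 7, - 2,-1,3,8]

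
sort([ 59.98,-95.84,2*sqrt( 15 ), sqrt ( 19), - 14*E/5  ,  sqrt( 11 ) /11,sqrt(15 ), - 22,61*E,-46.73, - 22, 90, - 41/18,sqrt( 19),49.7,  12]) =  [ - 95.84,  -  46.73, - 22, - 22, - 14*E/5, - 41/18, sqrt (11) /11, sqrt( 15),sqrt(19),sqrt(19), 2* sqrt( 15 ),12,49.7, 59.98,90,  61 *E ]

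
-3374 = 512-3886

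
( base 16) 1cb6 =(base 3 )101002020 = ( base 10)7350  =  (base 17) 1876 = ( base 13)3465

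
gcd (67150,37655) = 85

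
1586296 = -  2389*( - 664)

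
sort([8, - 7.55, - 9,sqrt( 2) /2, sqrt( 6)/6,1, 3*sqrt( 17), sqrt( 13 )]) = [-9 ,-7.55,sqrt( 6) /6, sqrt (2)/2, 1, sqrt( 13),  8, 3*sqrt( 17) ]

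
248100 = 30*8270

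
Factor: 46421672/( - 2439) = -2^3*3^(-2 ) * 11^1*59^1*271^( - 1)*8941^1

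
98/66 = 1 + 16/33= 1.48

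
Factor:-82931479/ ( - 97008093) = 3^( - 2 )*7^( - 2) * 13^( - 1 )  *  31^1*41^1 * 71^1*  919^1*16921^(  -  1) 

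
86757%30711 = 25335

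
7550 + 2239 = 9789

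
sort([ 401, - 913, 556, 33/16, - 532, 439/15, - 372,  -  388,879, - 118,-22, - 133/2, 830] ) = [ - 913, - 532, - 388 , - 372, - 118 ,  -  133/2, - 22, 33/16, 439/15, 401, 556,830, 879]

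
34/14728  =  17/7364 = 0.00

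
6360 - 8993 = -2633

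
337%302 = 35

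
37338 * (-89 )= - 3323082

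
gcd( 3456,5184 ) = 1728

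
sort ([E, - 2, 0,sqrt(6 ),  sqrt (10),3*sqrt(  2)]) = [ - 2,0,  sqrt(6 ),E,sqrt (10),3*sqrt(2)]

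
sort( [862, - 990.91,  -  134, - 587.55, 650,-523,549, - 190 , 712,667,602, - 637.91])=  [ - 990.91, - 637.91, - 587.55, - 523, - 190,- 134, 549  ,  602, 650 , 667,712,862 ] 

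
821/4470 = 821/4470 = 0.18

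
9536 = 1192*8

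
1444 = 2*722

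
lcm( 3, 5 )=15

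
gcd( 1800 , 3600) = 1800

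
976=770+206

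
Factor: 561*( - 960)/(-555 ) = 2^6*  3^1 * 11^1*17^1* 37^( - 1) = 35904/37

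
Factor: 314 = 2^1*157^1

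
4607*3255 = 14995785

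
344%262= 82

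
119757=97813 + 21944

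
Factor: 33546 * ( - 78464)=- 2^8*3^1 * 613^1*5591^1 = - 2632153344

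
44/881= 44/881=0.05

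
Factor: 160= 2^5*5^1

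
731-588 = 143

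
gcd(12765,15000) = 15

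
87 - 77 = 10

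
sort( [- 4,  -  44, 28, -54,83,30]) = [ - 54, - 44, - 4,28, 30, 83 ]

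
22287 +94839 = 117126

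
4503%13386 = 4503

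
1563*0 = 0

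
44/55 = 4/5 =0.80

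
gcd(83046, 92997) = 3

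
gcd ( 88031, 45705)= 1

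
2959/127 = 2959/127 = 23.30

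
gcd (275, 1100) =275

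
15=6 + 9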